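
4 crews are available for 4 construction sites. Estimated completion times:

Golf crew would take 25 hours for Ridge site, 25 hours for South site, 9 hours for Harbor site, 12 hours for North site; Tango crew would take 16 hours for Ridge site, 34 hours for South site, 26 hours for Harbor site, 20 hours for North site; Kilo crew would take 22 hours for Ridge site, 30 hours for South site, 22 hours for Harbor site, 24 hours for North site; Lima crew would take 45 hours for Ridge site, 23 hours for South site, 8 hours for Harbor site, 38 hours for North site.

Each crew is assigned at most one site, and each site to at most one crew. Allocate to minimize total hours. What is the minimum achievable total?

Minimum total: 66 hours

Optimal: Golf crew→North site (12 hours), Tango crew→Ridge site (16 hours), Kilo crew→South site (30 hours), Lima crew→Harbor site (8 hours) — total 12+16+30+8 = 66 hours.
Column-greedy (each site in turn goes to its cheapest remaining crew) gives 72 hours, worse by 6.
Swapping Kilo crew↔Lima crew (Kilo crew→Harbor site 22 hours, Lima crew→South site 23 hours) adds 7.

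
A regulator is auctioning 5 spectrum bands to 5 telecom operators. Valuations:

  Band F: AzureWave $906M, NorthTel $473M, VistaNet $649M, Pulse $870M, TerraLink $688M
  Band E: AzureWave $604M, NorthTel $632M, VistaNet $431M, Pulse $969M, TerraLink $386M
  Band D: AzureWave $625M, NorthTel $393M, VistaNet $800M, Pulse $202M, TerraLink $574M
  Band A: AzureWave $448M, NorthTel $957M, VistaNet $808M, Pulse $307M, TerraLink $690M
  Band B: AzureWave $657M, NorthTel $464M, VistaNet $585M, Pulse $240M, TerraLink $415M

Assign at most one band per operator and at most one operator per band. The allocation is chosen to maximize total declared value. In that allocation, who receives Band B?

This is the linear assignment problem.
Optimal: AzureWave→Band B ($657M), NorthTel→Band A ($957M), VistaNet→Band D ($800M), Pulse→Band E ($969M), TerraLink→Band F ($688M) — total 657+957+800+969+688 = $4071M.
Row-greedy (each operator in turn takes its best remaining band) gives $4047M, worse by 24.
Swapping Pulse↔AzureWave (Pulse→Band B $240M, AzureWave→Band E $604M) loses 782.
AzureWave's own top band is Band F ($906M), but forcing AzureWave→Band F and reassigning the rest optimally gives only $4047M — worse by 24.

AzureWave receives Band B.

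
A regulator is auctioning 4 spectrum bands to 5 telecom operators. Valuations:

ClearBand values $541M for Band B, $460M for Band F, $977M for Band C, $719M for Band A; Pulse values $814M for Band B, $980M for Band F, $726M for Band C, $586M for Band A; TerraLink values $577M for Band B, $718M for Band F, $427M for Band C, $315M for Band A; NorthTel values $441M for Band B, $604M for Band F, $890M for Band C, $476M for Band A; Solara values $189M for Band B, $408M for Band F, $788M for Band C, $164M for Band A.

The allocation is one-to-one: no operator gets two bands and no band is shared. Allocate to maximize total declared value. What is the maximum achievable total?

Max total: $3166M

Optimal: TerraLink→Band B ($577M), Pulse→Band F ($980M), NorthTel→Band C ($890M), ClearBand→Band A ($719M) — total 577+980+890+719 = $3166M.
Column-greedy (each band in turn goes to its best remaining operator) gives $2985M, worse by 181.
Next-best assignment: Pulse→Band B, TerraLink→Band F, NorthTel→Band C, ClearBand→Band A = $3141M.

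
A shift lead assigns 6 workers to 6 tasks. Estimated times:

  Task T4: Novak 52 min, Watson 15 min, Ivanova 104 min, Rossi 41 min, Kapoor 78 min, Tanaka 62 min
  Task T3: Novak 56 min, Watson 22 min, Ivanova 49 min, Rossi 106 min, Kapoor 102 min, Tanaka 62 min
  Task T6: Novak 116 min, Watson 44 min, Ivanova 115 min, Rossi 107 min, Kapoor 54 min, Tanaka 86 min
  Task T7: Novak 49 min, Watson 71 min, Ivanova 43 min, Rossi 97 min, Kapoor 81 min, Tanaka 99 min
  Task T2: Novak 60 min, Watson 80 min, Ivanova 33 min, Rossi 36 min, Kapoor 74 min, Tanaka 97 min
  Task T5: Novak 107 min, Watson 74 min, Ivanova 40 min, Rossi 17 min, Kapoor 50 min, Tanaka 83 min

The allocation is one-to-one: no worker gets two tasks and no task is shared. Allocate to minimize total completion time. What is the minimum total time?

Treat this as an assignment problem: match each worker to one task.
Optimal: Novak→Task T7 (49 min), Watson→Task T4 (15 min), Ivanova→Task T2 (33 min), Rossi→Task T5 (17 min), Kapoor→Task T6 (54 min), Tanaka→Task T3 (62 min) — total 49+15+33+17+54+62 = 230 min.
Column-greedy (each task in turn goes to its cheapest remaining worker) gives 286 min, worse by 56.
Swapping Rossi↔Watson (Rossi→Task T4 41 min, Watson→Task T5 74 min) adds 83.
Checked against all permutations: 230 min is optimal.

Min total: 230 min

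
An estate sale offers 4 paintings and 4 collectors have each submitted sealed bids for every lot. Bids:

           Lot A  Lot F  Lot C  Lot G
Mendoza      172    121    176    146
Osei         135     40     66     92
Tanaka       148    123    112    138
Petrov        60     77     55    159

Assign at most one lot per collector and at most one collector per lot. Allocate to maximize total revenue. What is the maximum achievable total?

Max total: $593

This is a one-to-one assignment (maximum-weight bipartite matching).
Optimal: Mendoza→Lot C ($176), Osei→Lot A ($135), Tanaka→Lot F ($123), Petrov→Lot G ($159) — total 176+135+123+159 = $593.
Max-entry greedy (repeatedly take the single best remaining cell) gives $523, worse by 70.
Next-best assignment: Mendoza→Lot F, Osei→Lot A, Tanaka→Lot C, Petrov→Lot G = $527.
Swapping Petrov↔Mendoza (Petrov→Lot C $55, Mendoza→Lot G $146) loses 134.
No other one-to-one assignment exceeds $593.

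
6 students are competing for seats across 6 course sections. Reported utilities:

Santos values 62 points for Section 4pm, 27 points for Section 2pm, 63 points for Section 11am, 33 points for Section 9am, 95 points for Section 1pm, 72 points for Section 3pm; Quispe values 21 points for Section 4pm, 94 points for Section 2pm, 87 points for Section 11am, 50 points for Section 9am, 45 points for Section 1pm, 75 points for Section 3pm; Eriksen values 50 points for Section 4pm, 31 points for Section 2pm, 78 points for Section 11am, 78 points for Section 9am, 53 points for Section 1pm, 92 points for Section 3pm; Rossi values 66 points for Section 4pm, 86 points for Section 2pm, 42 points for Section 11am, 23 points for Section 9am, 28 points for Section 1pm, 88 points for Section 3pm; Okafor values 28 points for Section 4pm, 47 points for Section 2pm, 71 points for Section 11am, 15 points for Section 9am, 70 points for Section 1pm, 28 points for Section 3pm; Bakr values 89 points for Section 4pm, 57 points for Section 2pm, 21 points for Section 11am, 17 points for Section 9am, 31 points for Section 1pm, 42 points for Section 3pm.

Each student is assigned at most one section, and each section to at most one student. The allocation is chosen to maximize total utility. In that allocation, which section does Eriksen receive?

Optimal: Santos→Section 1pm (95 points), Quispe→Section 2pm (94 points), Eriksen→Section 9am (78 points), Rossi→Section 3pm (88 points), Okafor→Section 11am (71 points), Bakr→Section 4pm (89 points) — total 95+94+78+88+71+89 = 515 points.
Row-greedy (each student in turn takes its best remaining section) gives 435 points, worse by 80.
Next-best assignment: Santos→Section 1pm, Quispe→Section 3pm, Eriksen→Section 9am, Rossi→Section 2pm, Okafor→Section 11am, Bakr→Section 4pm = 494 points.
Eriksen's own top section is Section 3pm (92 points), but forcing Eriksen→Section 3pm and reassigning the rest optimally gives only 483 points — worse by 32.

Eriksen receives Section 9am.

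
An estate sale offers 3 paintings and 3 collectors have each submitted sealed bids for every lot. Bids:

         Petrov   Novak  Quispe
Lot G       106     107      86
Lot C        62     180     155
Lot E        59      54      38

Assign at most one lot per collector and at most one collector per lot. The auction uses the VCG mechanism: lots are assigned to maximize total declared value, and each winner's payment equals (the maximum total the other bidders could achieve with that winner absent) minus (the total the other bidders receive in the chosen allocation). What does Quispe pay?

Efficient allocation: Petrov→Lot E ($59), Novak→Lot C ($180), Quispe→Lot G ($86); total welfare W = $325.
Quispe receives Lot G at value $86, so the others get W − 86 = $239.
Without Quispe: best allocation of the remaining 2 bidders over all 3 lots is Petrov→Lot G ($106), Novak→Lot C ($180), total $286.
VCG payment = (others' best without Quispe) − (others' welfare with Quispe) = 286 − 239 = $47.

Quispe pays $47.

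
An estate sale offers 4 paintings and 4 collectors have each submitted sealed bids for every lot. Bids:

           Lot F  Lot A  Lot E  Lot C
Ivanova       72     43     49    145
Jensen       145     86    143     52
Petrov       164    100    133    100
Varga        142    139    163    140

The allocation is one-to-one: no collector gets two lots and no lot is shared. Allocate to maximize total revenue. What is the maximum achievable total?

This is a one-to-one assignment (maximum-weight bipartite matching).
Optimal: Ivanova→Lot C ($145), Jensen→Lot E ($143), Petrov→Lot F ($164), Varga→Lot A ($139) — total 145+143+164+139 = $591.
Max-entry greedy (repeatedly take the single best remaining cell) gives $558, worse by 33.
Next-best assignment: Ivanova→Lot C, Jensen→Lot F, Petrov→Lot E, Varga→Lot A = $562.

Max total: $591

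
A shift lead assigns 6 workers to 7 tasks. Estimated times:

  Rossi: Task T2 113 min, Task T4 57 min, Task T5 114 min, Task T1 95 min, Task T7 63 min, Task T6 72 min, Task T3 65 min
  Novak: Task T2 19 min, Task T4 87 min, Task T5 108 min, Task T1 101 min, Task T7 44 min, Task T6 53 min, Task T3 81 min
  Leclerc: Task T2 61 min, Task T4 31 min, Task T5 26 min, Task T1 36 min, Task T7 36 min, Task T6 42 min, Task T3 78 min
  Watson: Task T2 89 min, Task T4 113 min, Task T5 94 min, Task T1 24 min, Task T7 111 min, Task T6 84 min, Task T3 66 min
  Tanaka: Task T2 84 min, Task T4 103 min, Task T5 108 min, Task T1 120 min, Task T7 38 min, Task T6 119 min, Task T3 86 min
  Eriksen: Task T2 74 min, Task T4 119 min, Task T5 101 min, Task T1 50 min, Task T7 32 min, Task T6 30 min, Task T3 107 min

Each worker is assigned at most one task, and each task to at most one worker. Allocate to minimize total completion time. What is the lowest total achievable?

Min total: 194 min

Optimal: Rossi→Task T4 (57 min), Novak→Task T2 (19 min), Leclerc→Task T5 (26 min), Watson→Task T1 (24 min), Tanaka→Task T7 (38 min), Eriksen→Task T6 (30 min) — total 57+19+26+24+38+30 = 194 min.
Column-greedy (each task in turn goes to its cheapest remaining worker) gives 304 min, worse by 110.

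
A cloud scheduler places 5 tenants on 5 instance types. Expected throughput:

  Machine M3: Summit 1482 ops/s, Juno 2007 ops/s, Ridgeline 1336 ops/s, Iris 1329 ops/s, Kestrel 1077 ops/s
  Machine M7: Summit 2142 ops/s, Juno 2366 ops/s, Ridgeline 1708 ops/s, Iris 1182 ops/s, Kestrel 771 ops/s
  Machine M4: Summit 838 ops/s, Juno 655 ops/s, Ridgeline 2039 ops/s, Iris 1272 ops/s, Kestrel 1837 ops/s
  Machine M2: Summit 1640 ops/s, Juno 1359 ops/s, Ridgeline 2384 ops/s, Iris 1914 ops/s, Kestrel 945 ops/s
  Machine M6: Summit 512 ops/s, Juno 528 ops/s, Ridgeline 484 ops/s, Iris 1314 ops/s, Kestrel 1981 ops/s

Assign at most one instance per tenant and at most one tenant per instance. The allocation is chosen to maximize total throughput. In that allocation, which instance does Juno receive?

Juno receives Machine M3.

Optimal: Summit→Machine M7 (2142 ops/s), Juno→Machine M3 (2007 ops/s), Ridgeline→Machine M4 (2039 ops/s), Iris→Machine M2 (1914 ops/s), Kestrel→Machine M6 (1981 ops/s) — total 2142+2007+2039+1914+1981 = 10083 ops/s.
Juno's own top instance is Machine M7 (2366 ops/s), but forcing Juno→Machine M7 and reassigning the rest optimally gives only 9782 ops/s — worse by 301.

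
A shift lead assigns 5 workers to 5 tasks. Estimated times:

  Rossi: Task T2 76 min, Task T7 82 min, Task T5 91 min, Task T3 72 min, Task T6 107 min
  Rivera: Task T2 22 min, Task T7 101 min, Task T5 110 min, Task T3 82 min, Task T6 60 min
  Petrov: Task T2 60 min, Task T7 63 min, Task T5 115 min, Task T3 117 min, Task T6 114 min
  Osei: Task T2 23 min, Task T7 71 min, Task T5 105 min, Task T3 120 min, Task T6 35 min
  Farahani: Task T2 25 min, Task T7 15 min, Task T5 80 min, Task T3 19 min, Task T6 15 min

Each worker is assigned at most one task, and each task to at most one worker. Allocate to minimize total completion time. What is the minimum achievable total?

Minimum total: 230 min

Optimal: Rossi→Task T5 (91 min), Rivera→Task T2 (22 min), Petrov→Task T7 (63 min), Osei→Task T6 (35 min), Farahani→Task T3 (19 min) — total 91+22+63+35+19 = 230 min.
Row-greedy (each worker in turn takes its cheapest remaining task) gives 272 min, worse by 42.
Next-best assignment: Rossi→Task T5, Rivera→Task T6, Petrov→Task T7, Osei→Task T2, Farahani→Task T3 = 256 min.
Swapping Farahani↔Rivera (Farahani→Task T2 25 min, Rivera→Task T3 82 min) adds 66.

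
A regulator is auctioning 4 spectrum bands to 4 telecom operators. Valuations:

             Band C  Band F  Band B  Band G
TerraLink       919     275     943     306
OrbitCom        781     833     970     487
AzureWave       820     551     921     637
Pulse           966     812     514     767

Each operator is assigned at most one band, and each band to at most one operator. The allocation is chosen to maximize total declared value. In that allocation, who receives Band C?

Optimal: TerraLink→Band C ($919M), OrbitCom→Band F ($833M), AzureWave→Band B ($921M), Pulse→Band G ($767M) — total 919+833+921+767 = $3440M.
Column-greedy (each band in turn goes to its best remaining operator) gives $3379M, worse by 61.
Next-best assignment: TerraLink→Band B, OrbitCom→Band F, AzureWave→Band G, Pulse→Band C = $3379M.
Checked against all permutations: $3440M is optimal.
TerraLink's own top band is Band B ($943M), but forcing TerraLink→Band B and reassigning the rest optimally gives only $3379M — worse by 61.

TerraLink receives Band C.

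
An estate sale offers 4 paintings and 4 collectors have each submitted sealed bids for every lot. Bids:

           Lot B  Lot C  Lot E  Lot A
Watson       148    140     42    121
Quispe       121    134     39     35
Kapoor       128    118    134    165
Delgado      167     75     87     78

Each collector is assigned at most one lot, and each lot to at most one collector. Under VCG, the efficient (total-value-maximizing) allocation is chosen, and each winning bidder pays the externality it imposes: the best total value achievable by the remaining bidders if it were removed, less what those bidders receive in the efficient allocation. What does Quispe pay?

Quispe pays $50.

Efficient allocation: Watson→Lot A ($121), Quispe→Lot C ($134), Kapoor→Lot E ($134), Delgado→Lot B ($167); total welfare W = $556.
Quispe receives Lot C at value $134, so the others get W − 134 = $422.
Without Quispe: best allocation of the remaining 3 bidders over all 4 lots is Watson→Lot C ($140), Kapoor→Lot A ($165), Delgado→Lot B ($167), total $472.
VCG payment = (others' best without Quispe) − (others' welfare with Quispe) = 472 − 422 = $50.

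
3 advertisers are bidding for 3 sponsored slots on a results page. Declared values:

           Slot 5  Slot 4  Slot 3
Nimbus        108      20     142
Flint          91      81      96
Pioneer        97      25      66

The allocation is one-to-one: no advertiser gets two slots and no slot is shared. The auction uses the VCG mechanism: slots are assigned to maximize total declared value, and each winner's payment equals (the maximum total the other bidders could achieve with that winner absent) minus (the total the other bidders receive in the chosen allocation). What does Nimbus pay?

Nimbus pays $15.

Efficient allocation: Nimbus→Slot 3 ($142), Flint→Slot 4 ($81), Pioneer→Slot 5 ($97); total welfare W = $320.
Nimbus receives Slot 3 at value $142, so the others get W − 142 = $178.
Without Nimbus: best allocation of the remaining 2 bidders over all 3 slots is Flint→Slot 3 ($96), Pioneer→Slot 5 ($97), total $193.
VCG payment = (others' best without Nimbus) − (others' welfare with Nimbus) = 193 − 178 = $15.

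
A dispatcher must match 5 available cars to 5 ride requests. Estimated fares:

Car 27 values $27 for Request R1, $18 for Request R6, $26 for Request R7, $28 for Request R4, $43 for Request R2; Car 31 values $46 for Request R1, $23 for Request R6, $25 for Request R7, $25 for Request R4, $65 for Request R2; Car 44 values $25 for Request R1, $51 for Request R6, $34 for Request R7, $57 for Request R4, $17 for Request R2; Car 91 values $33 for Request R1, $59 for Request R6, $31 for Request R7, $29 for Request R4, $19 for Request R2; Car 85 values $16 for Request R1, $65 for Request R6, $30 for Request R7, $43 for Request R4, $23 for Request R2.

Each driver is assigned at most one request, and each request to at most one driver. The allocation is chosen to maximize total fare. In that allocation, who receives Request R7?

Optimal: Car 27→Request R7 ($26), Car 31→Request R2 ($65), Car 44→Request R4 ($57), Car 91→Request R1 ($33), Car 85→Request R6 ($65) — total 26+65+57+33+65 = $246.
Row-greedy (each driver in turn takes its best remaining request) gives $235, worse by 11.
Every other assignment is strictly worse.
Car 27's own top request is Request R2 ($43), but forcing Car 27→Request R2 and reassigning the rest optimally gives only $242 — worse by 4.

Car 27 receives Request R7.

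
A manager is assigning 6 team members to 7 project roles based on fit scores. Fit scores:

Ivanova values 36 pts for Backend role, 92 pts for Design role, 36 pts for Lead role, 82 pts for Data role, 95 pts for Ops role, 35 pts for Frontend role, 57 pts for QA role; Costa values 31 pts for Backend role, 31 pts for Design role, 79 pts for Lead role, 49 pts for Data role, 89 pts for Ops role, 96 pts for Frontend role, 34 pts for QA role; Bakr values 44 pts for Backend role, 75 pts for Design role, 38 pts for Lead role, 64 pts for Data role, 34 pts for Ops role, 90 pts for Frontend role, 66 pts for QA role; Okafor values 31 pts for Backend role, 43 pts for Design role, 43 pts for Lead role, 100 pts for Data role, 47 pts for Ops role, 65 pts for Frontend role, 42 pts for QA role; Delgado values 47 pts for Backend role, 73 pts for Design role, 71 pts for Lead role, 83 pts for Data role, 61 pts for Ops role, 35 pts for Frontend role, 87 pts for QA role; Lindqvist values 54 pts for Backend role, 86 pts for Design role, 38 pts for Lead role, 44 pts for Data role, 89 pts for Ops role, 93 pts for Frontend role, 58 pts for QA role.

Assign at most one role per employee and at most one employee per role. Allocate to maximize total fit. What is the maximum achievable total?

Optimal: Ivanova→Design role (92 pts), Costa→Lead role (79 pts), Bakr→Frontend role (90 pts), Okafor→Data role (100 pts), Delgado→QA role (87 pts), Lindqvist→Ops role (89 pts) — total 92+79+90+100+87+89 = 537 pts.
Row-greedy (each employee in turn takes its best remaining role) gives 507 pts, worse by 30.

Max total: 537 pts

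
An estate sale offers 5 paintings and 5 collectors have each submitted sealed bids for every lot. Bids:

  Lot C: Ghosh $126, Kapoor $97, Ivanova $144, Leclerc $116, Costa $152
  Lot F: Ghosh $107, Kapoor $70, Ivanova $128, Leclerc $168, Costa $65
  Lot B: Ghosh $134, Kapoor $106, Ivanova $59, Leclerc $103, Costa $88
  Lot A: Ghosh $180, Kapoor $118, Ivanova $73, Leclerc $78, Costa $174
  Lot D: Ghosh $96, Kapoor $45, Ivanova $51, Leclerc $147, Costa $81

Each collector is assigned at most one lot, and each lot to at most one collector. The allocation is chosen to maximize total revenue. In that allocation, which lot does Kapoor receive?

Optimal: Ghosh→Lot A ($180), Kapoor→Lot B ($106), Ivanova→Lot F ($128), Leclerc→Lot D ($147), Costa→Lot C ($152) — total 180+106+128+147+152 = $713.
Column-greedy (each lot in turn goes to its best remaining collector) gives $623, worse by 90.
Next-best assignment: Ghosh→Lot D, Kapoor→Lot B, Ivanova→Lot C, Leclerc→Lot F, Costa→Lot A = $688.
Checked against all permutations: $713 is optimal.
Kapoor's own top lot is Lot A ($118), but forcing Kapoor→Lot A and reassigning the rest optimally gives only $679 — worse by 34.

Kapoor receives Lot B.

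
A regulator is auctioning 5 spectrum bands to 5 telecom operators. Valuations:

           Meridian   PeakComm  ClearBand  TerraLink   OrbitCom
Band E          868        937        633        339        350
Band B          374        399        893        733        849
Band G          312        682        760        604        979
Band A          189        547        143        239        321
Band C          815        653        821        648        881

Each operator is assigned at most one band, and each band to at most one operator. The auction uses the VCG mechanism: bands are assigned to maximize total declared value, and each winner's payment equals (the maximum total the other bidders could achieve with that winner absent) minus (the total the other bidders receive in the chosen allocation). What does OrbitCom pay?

Efficient allocation: Meridian→Band E ($868M), PeakComm→Band A ($547M), ClearBand→Band C ($821M), TerraLink→Band B ($733M), OrbitCom→Band G ($979M); total welfare W = $3948M.
OrbitCom receives Band G at value $979M, so the others get W − 979 = $2969M.
Without OrbitCom: best allocation of the remaining 4 bidders over all 5 bands is Meridian→Band C ($815M), PeakComm→Band E ($937M), ClearBand→Band B ($893M), TerraLink→Band G ($604M), total $3249M.
VCG payment = (others' best without OrbitCom) − (others' welfare with OrbitCom) = 3249 − 2969 = $280M.

OrbitCom pays $280M.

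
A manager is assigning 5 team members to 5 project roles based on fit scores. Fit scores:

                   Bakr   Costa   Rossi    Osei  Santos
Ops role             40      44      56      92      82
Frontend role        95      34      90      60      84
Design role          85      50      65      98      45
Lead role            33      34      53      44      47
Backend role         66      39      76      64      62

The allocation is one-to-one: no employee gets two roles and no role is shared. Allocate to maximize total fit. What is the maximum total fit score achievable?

Optimal: Bakr→Frontend role (95 pts), Costa→Lead role (34 pts), Rossi→Backend role (76 pts), Osei→Design role (98 pts), Santos→Ops role (82 pts) — total 95+34+76+98+82 = 385 pts.
Next-best assignment: Bakr→Design role, Costa→Lead role, Rossi→Backend role, Osei→Ops role, Santos→Frontend role = 371 pts.
Swapping Bakr↔Costa (Bakr→Lead role 33 pts, Costa→Frontend role 34 pts) loses 62.
Checked against all permutations: 385 pts is optimal.

Maximum total: 385 pts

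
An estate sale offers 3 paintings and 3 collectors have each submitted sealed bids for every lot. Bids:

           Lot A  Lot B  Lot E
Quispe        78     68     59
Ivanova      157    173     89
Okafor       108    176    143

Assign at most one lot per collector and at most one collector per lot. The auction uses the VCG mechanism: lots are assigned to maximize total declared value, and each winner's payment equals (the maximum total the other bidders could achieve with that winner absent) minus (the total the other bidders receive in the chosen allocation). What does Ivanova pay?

Ivanova pays $33.

Efficient allocation: Quispe→Lot A ($78), Ivanova→Lot B ($173), Okafor→Lot E ($143); total welfare W = $394.
Ivanova receives Lot B at value $173, so the others get W − 173 = $221.
Without Ivanova: best allocation of the remaining 2 bidders over all 3 lots is Quispe→Lot A ($78), Okafor→Lot B ($176), total $254.
VCG payment = (others' best without Ivanova) − (others' welfare with Ivanova) = 254 − 221 = $33.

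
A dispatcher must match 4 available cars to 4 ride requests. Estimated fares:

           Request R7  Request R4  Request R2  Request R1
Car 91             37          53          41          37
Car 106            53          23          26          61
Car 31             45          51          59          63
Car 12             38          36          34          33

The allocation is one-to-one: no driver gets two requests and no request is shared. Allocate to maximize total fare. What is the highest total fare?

Maximum total: $211

Optimal: Car 91→Request R4 ($53), Car 106→Request R1 ($61), Car 31→Request R2 ($59), Car 12→Request R7 ($38) — total 53+61+59+38 = $211.
Max-entry greedy (repeatedly take the single best remaining cell) gives $203, worse by 8.
Next-best assignment: Car 91→Request R4, Car 106→Request R7, Car 31→Request R1, Car 12→Request R2 = $203.
Swapping Car 91↔Car 31 (Car 91→Request R2 $41, Car 31→Request R4 $51) loses 20.
Every other assignment is strictly worse.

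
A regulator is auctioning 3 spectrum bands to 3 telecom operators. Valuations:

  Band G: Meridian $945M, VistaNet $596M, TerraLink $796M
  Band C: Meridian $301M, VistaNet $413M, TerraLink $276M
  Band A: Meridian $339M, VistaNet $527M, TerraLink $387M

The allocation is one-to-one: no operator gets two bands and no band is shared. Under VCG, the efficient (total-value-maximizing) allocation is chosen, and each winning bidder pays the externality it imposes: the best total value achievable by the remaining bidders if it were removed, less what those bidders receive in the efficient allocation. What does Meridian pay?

Efficient allocation: Meridian→Band G ($945M), VistaNet→Band A ($527M), TerraLink→Band C ($276M); total welfare W = $1748M.
Meridian receives Band G at value $945M, so the others get W − 945 = $803M.
Without Meridian: best allocation of the remaining 2 bidders over all 3 bands is VistaNet→Band A ($527M), TerraLink→Band G ($796M), total $1323M.
VCG payment = (others' best without Meridian) − (others' welfare with Meridian) = 1323 − 803 = $520M.

Meridian pays $520M.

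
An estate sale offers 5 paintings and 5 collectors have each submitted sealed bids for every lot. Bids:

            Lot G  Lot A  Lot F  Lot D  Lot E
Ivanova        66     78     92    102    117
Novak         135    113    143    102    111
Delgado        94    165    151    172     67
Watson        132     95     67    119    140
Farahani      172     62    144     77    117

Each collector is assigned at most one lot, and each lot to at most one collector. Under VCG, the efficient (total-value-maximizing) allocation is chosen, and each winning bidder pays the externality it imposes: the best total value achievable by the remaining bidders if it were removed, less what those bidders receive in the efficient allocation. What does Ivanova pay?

Ivanova pays $7.

Efficient allocation: Ivanova→Lot D ($102), Novak→Lot F ($143), Delgado→Lot A ($165), Watson→Lot E ($140), Farahani→Lot G ($172); total welfare W = $722.
Ivanova receives Lot D at value $102, so the others get W − 102 = $620.
Without Ivanova: best allocation of the remaining 4 bidders over all 5 lots is Novak→Lot F ($143), Delgado→Lot D ($172), Watson→Lot E ($140), Farahani→Lot G ($172), total $627.
VCG payment = (others' best without Ivanova) − (others' welfare with Ivanova) = 627 − 620 = $7.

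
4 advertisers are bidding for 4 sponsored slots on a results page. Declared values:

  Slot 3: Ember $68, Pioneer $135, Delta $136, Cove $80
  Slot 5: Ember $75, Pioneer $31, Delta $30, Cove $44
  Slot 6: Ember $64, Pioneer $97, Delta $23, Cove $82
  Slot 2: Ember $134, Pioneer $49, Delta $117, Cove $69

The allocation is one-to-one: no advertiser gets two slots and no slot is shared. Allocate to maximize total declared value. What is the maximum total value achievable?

This is the linear assignment problem.
Optimal: Ember→Slot 2 ($134), Pioneer→Slot 6 ($97), Delta→Slot 3 ($136), Cove→Slot 5 ($44) — total 134+97+136+44 = $411.
Row-greedy (each advertiser in turn takes its best remaining slot) gives $381, worse by 30.
Next-best assignment: Ember→Slot 5, Pioneer→Slot 3, Delta→Slot 2, Cove→Slot 6 = $409.

Max total: $411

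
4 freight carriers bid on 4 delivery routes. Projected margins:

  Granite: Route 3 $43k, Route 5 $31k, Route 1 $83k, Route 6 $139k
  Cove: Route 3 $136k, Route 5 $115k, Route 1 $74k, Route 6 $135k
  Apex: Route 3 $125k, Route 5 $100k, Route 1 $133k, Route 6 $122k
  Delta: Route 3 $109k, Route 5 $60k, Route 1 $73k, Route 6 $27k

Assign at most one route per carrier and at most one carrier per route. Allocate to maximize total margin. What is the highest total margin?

Maximum total: $496k

Treat this as an assignment problem: match each carrier to one route.
Optimal: Granite→Route 6 ($139k), Cove→Route 5 ($115k), Apex→Route 1 ($133k), Delta→Route 3 ($109k) — total 139+115+133+109 = $496k.
Row-greedy (each carrier in turn takes its best remaining route) gives $468k, worse by 28.
Every other assignment is strictly worse.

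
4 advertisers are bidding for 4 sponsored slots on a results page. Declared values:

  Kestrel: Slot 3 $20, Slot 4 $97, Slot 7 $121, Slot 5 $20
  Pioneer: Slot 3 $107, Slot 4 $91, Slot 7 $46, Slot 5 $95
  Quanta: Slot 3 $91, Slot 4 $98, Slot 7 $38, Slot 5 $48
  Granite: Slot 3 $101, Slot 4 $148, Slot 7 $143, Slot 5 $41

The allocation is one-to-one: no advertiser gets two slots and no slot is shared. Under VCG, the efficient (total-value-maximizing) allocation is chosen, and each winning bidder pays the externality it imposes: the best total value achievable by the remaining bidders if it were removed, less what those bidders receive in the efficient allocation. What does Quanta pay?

Quanta pays $12.

Efficient allocation: Kestrel→Slot 7 ($121), Pioneer→Slot 5 ($95), Quanta→Slot 3 ($91), Granite→Slot 4 ($148); total welfare W = $455.
Quanta receives Slot 3 at value $91, so the others get W − 91 = $364.
Without Quanta: best allocation of the remaining 3 bidders over all 4 slots is Kestrel→Slot 7 ($121), Pioneer→Slot 3 ($107), Granite→Slot 4 ($148), total $376.
VCG payment = (others' best without Quanta) − (others' welfare with Quanta) = 376 − 364 = $12.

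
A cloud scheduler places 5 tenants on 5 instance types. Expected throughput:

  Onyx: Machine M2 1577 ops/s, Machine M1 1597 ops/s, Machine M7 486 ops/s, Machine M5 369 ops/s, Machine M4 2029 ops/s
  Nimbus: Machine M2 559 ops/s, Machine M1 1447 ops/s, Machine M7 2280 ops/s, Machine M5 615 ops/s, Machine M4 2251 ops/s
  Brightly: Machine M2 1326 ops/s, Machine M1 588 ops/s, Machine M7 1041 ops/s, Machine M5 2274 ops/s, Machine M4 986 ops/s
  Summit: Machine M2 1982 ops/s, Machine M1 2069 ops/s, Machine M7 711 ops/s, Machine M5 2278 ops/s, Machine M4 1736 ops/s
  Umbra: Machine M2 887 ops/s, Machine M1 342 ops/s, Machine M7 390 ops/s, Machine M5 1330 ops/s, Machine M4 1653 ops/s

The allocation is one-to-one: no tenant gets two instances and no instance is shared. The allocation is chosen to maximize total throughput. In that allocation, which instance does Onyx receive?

Onyx receives Machine M2.

Optimal: Onyx→Machine M2 (1577 ops/s), Nimbus→Machine M7 (2280 ops/s), Brightly→Machine M5 (2274 ops/s), Summit→Machine M1 (2069 ops/s), Umbra→Machine M4 (1653 ops/s) — total 1577+2280+2274+2069+1653 = 9853 ops/s.
Row-greedy (each tenant in turn takes its best remaining instance) gives 9539 ops/s, worse by 314.
Next-best assignment: Onyx→Machine M1, Nimbus→Machine M7, Brightly→Machine M5, Summit→Machine M2, Umbra→Machine M4 = 9786 ops/s.
Onyx's own top instance is Machine M4 (2029 ops/s), but forcing Onyx→Machine M4 and reassigning the rest optimally gives only 9539 ops/s — worse by 314.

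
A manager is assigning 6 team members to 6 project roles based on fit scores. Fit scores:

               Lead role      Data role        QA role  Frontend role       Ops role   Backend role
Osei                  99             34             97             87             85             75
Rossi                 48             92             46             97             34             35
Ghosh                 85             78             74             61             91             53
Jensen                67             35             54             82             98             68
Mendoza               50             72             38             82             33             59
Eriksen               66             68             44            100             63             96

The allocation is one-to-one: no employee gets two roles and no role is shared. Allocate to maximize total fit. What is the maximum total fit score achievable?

Optimal: Osei→QA role (97 pts), Rossi→Data role (92 pts), Ghosh→Lead role (85 pts), Jensen→Ops role (98 pts), Mendoza→Frontend role (82 pts), Eriksen→Backend role (96 pts) — total 97+92+85+98+82+96 = 550 pts.
Row-greedy (each employee in turn takes its best remaining role) gives 471 pts, worse by 79.
Swapping Eriksen↔Osei (Eriksen→QA role 44 pts, Osei→Backend role 75 pts) loses 74.
No other one-to-one assignment exceeds 550 pts.

Maximum total: 550 pts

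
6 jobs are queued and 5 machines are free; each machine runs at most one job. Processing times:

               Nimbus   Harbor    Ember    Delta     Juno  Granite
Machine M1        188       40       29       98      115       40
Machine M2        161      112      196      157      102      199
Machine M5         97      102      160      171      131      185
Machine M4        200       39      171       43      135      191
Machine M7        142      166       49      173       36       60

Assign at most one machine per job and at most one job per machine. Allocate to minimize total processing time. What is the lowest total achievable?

This is the linear assignment problem.
Optimal: Ember→Machine M1 (29 min), Harbor→Machine M2 (112 min), Nimbus→Machine M5 (97 min), Delta→Machine M4 (43 min), Juno→Machine M7 (36 min) — total 29+112+97+43+36 = 317 min.

Minimum total: 317 min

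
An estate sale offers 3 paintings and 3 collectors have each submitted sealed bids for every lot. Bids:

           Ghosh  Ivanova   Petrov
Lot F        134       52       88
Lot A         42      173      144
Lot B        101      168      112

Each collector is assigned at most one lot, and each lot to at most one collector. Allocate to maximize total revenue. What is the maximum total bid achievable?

Optimal: Ghosh→Lot F ($134), Ivanova→Lot B ($168), Petrov→Lot A ($144) — total 134+168+144 = $446.
Column-greedy (each lot in turn goes to its best remaining collector) gives $419, worse by 27.
Next-best assignment: Ghosh→Lot F, Ivanova→Lot A, Petrov→Lot B = $419.
No other one-to-one assignment exceeds $446.

Maximum total: $446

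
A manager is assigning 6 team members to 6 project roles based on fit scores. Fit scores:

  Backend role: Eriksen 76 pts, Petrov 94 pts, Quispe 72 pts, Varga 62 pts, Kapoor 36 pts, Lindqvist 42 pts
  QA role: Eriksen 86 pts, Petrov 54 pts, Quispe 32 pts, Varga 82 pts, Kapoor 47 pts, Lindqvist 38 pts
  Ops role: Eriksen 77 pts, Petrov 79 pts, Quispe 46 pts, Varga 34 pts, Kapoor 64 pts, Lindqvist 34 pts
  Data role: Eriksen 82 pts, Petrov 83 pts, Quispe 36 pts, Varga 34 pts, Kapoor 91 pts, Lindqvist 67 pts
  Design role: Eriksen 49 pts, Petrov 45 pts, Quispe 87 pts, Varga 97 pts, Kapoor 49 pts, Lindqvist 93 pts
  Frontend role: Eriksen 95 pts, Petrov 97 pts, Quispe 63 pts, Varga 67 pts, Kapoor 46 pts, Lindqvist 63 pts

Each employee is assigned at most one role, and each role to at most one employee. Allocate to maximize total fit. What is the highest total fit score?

Optimal: Eriksen→Ops role (77 pts), Petrov→Frontend role (97 pts), Quispe→Backend role (72 pts), Varga→QA role (82 pts), Kapoor→Data role (91 pts), Lindqvist→Design role (93 pts) — total 77+97+72+82+91+93 = 512 pts.
Checked against all permutations: 512 pts is optimal.

Max total: 512 pts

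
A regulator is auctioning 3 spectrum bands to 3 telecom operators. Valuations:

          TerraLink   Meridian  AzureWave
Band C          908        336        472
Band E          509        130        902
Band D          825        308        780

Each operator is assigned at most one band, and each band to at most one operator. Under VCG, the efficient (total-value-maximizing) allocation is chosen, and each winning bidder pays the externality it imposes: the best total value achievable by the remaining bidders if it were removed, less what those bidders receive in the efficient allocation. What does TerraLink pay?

Efficient allocation: TerraLink→Band C ($908M), Meridian→Band D ($308M), AzureWave→Band E ($902M); total welfare W = $2118M.
TerraLink receives Band C at value $908M, so the others get W − 908 = $1210M.
Without TerraLink: best allocation of the remaining 2 bidders over all 3 bands is Meridian→Band C ($336M), AzureWave→Band E ($902M), total $1238M.
VCG payment = (others' best without TerraLink) − (others' welfare with TerraLink) = 1238 − 1210 = $28M.

TerraLink pays $28M.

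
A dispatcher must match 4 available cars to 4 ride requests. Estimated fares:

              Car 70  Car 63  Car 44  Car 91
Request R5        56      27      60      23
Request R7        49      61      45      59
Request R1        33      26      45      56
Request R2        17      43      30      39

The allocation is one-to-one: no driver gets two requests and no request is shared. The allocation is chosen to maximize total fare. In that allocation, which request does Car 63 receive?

Car 63 receives Request R2.

Optimal: Car 70→Request R7 ($49), Car 63→Request R2 ($43), Car 44→Request R5 ($60), Car 91→Request R1 ($56) — total 49+43+60+56 = $208.
Max-entry greedy (repeatedly take the single best remaining cell) gives $194, worse by 14.
Swapping Car 91↔Car 44 (Car 91→Request R5 $23, Car 44→Request R1 $45) loses 48.
No other one-to-one assignment exceeds $208.
Car 63's own top request is Request R7 ($61), but forcing Car 63→Request R7 and reassigning the rest optimally gives only $203 — worse by 5.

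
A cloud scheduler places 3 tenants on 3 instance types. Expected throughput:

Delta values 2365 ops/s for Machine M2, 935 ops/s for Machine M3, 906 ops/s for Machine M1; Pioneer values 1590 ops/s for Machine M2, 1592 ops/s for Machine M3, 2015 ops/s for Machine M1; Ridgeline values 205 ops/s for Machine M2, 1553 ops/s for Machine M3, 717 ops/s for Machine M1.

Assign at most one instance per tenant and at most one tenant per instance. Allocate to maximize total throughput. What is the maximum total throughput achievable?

Max total: 5933 ops/s

Treat this as an assignment problem: match each tenant to one instance.
Optimal: Delta→Machine M2 (2365 ops/s), Pioneer→Machine M1 (2015 ops/s), Ridgeline→Machine M3 (1553 ops/s) — total 2365+2015+1553 = 5933 ops/s.
Column-greedy (each instance in turn goes to its best remaining tenant) gives 4674 ops/s, worse by 1259.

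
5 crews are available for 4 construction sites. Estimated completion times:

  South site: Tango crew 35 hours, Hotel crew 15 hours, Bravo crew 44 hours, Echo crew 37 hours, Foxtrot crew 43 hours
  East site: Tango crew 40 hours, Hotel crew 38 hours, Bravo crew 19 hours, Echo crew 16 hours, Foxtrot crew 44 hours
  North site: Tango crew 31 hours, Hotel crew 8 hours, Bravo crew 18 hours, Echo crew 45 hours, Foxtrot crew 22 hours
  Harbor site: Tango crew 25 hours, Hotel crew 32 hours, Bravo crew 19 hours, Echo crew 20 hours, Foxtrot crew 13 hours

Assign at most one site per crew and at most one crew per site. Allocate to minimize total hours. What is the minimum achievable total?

This is a one-to-one assignment (minimum-cost bipartite matching).
Optimal: Hotel crew→South site (15 hours), Echo crew→East site (16 hours), Bravo crew→North site (18 hours), Foxtrot crew→Harbor site (13 hours) — total 15+16+18+13 = 62 hours.
No other one-to-one assignment undercuts 62 hours.

Minimum total: 62 hours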